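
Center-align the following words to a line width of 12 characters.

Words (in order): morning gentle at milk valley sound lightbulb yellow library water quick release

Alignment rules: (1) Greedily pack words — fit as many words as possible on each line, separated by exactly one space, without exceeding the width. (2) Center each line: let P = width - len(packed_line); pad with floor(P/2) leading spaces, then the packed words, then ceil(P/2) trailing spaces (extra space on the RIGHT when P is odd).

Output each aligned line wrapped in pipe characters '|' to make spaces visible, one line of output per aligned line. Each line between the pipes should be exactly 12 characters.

Line 1: ['morning'] (min_width=7, slack=5)
Line 2: ['gentle', 'at'] (min_width=9, slack=3)
Line 3: ['milk', 'valley'] (min_width=11, slack=1)
Line 4: ['sound'] (min_width=5, slack=7)
Line 5: ['lightbulb'] (min_width=9, slack=3)
Line 6: ['yellow'] (min_width=6, slack=6)
Line 7: ['library'] (min_width=7, slack=5)
Line 8: ['water', 'quick'] (min_width=11, slack=1)
Line 9: ['release'] (min_width=7, slack=5)

Answer: |  morning   |
| gentle at  |
|milk valley |
|   sound    |
| lightbulb  |
|   yellow   |
|  library   |
|water quick |
|  release   |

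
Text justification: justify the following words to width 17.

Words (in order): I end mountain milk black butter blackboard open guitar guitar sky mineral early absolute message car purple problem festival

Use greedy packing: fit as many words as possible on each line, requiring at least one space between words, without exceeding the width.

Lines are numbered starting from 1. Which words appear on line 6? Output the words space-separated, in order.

Line 1: ['I', 'end', 'mountain'] (min_width=14, slack=3)
Line 2: ['milk', 'black', 'butter'] (min_width=17, slack=0)
Line 3: ['blackboard', 'open'] (min_width=15, slack=2)
Line 4: ['guitar', 'guitar', 'sky'] (min_width=17, slack=0)
Line 5: ['mineral', 'early'] (min_width=13, slack=4)
Line 6: ['absolute', 'message'] (min_width=16, slack=1)
Line 7: ['car', 'purple'] (min_width=10, slack=7)
Line 8: ['problem', 'festival'] (min_width=16, slack=1)

Answer: absolute message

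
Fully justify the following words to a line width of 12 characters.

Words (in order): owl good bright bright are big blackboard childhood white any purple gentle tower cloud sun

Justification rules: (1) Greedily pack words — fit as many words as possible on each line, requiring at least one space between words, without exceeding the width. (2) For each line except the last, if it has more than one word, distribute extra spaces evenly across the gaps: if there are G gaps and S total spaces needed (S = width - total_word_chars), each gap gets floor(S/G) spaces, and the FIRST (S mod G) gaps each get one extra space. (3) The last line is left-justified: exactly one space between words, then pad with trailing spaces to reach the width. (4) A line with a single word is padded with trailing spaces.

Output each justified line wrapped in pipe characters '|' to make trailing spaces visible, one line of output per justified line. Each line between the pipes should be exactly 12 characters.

Answer: |owl     good|
|bright      |
|bright   are|
|big         |
|blackboard  |
|childhood   |
|white    any|
|purple      |
|gentle tower|
|cloud sun   |

Derivation:
Line 1: ['owl', 'good'] (min_width=8, slack=4)
Line 2: ['bright'] (min_width=6, slack=6)
Line 3: ['bright', 'are'] (min_width=10, slack=2)
Line 4: ['big'] (min_width=3, slack=9)
Line 5: ['blackboard'] (min_width=10, slack=2)
Line 6: ['childhood'] (min_width=9, slack=3)
Line 7: ['white', 'any'] (min_width=9, slack=3)
Line 8: ['purple'] (min_width=6, slack=6)
Line 9: ['gentle', 'tower'] (min_width=12, slack=0)
Line 10: ['cloud', 'sun'] (min_width=9, slack=3)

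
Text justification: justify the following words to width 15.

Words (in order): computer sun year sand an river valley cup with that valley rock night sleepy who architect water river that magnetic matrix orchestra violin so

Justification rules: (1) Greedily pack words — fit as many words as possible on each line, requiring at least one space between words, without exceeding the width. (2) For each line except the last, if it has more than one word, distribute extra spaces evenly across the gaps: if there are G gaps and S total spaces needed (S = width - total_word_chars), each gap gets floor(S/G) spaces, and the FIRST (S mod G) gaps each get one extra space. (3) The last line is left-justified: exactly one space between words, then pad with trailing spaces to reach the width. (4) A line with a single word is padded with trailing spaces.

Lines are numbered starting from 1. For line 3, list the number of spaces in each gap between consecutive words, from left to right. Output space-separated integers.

Answer: 4

Derivation:
Line 1: ['computer', 'sun'] (min_width=12, slack=3)
Line 2: ['year', 'sand', 'an'] (min_width=12, slack=3)
Line 3: ['river', 'valley'] (min_width=12, slack=3)
Line 4: ['cup', 'with', 'that'] (min_width=13, slack=2)
Line 5: ['valley', 'rock'] (min_width=11, slack=4)
Line 6: ['night', 'sleepy'] (min_width=12, slack=3)
Line 7: ['who', 'architect'] (min_width=13, slack=2)
Line 8: ['water', 'river'] (min_width=11, slack=4)
Line 9: ['that', 'magnetic'] (min_width=13, slack=2)
Line 10: ['matrix'] (min_width=6, slack=9)
Line 11: ['orchestra'] (min_width=9, slack=6)
Line 12: ['violin', 'so'] (min_width=9, slack=6)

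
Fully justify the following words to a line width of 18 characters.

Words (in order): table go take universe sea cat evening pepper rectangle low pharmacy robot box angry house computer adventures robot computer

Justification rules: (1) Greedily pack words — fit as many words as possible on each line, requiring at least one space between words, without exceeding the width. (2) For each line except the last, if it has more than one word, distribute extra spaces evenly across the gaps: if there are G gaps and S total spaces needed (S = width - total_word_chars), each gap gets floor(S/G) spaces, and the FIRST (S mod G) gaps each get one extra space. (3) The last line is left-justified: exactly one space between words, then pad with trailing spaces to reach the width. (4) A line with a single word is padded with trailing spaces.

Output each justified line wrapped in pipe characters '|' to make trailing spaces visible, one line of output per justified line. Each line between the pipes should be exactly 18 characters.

Answer: |table    go   take|
|universe  sea  cat|
|evening     pepper|
|rectangle      low|
|pharmacy robot box|
|angry        house|
|computer          |
|adventures   robot|
|computer          |

Derivation:
Line 1: ['table', 'go', 'take'] (min_width=13, slack=5)
Line 2: ['universe', 'sea', 'cat'] (min_width=16, slack=2)
Line 3: ['evening', 'pepper'] (min_width=14, slack=4)
Line 4: ['rectangle', 'low'] (min_width=13, slack=5)
Line 5: ['pharmacy', 'robot', 'box'] (min_width=18, slack=0)
Line 6: ['angry', 'house'] (min_width=11, slack=7)
Line 7: ['computer'] (min_width=8, slack=10)
Line 8: ['adventures', 'robot'] (min_width=16, slack=2)
Line 9: ['computer'] (min_width=8, slack=10)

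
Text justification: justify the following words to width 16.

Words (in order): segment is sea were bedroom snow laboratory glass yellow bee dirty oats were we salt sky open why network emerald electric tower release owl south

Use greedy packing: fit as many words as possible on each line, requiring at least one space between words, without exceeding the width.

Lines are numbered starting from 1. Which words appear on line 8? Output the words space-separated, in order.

Line 1: ['segment', 'is', 'sea'] (min_width=14, slack=2)
Line 2: ['were', 'bedroom'] (min_width=12, slack=4)
Line 3: ['snow', 'laboratory'] (min_width=15, slack=1)
Line 4: ['glass', 'yellow', 'bee'] (min_width=16, slack=0)
Line 5: ['dirty', 'oats', 'were'] (min_width=15, slack=1)
Line 6: ['we', 'salt', 'sky', 'open'] (min_width=16, slack=0)
Line 7: ['why', 'network'] (min_width=11, slack=5)
Line 8: ['emerald', 'electric'] (min_width=16, slack=0)
Line 9: ['tower', 'release'] (min_width=13, slack=3)
Line 10: ['owl', 'south'] (min_width=9, slack=7)

Answer: emerald electric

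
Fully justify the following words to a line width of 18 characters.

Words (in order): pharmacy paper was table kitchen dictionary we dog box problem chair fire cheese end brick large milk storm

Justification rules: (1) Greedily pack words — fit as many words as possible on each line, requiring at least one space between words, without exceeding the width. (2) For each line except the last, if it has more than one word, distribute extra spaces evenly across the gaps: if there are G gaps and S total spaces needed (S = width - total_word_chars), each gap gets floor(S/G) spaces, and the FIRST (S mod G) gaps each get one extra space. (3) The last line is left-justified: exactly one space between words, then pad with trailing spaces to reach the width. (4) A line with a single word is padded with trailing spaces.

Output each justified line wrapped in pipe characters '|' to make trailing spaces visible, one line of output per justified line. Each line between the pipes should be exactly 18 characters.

Answer: |pharmacy paper was|
|table      kitchen|
|dictionary  we dog|
|box  problem chair|
|fire   cheese  end|
|brick  large  milk|
|storm             |

Derivation:
Line 1: ['pharmacy', 'paper', 'was'] (min_width=18, slack=0)
Line 2: ['table', 'kitchen'] (min_width=13, slack=5)
Line 3: ['dictionary', 'we', 'dog'] (min_width=17, slack=1)
Line 4: ['box', 'problem', 'chair'] (min_width=17, slack=1)
Line 5: ['fire', 'cheese', 'end'] (min_width=15, slack=3)
Line 6: ['brick', 'large', 'milk'] (min_width=16, slack=2)
Line 7: ['storm'] (min_width=5, slack=13)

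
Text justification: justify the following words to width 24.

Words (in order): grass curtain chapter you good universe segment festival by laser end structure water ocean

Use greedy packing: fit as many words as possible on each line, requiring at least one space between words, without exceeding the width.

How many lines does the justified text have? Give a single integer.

Answer: 5

Derivation:
Line 1: ['grass', 'curtain', 'chapter'] (min_width=21, slack=3)
Line 2: ['you', 'good', 'universe'] (min_width=17, slack=7)
Line 3: ['segment', 'festival', 'by'] (min_width=19, slack=5)
Line 4: ['laser', 'end', 'structure'] (min_width=19, slack=5)
Line 5: ['water', 'ocean'] (min_width=11, slack=13)
Total lines: 5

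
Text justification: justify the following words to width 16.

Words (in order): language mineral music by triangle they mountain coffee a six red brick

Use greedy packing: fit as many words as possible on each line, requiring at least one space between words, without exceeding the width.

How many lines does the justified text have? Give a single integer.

Line 1: ['language', 'mineral'] (min_width=16, slack=0)
Line 2: ['music', 'by'] (min_width=8, slack=8)
Line 3: ['triangle', 'they'] (min_width=13, slack=3)
Line 4: ['mountain', 'coffee'] (min_width=15, slack=1)
Line 5: ['a', 'six', 'red', 'brick'] (min_width=15, slack=1)
Total lines: 5

Answer: 5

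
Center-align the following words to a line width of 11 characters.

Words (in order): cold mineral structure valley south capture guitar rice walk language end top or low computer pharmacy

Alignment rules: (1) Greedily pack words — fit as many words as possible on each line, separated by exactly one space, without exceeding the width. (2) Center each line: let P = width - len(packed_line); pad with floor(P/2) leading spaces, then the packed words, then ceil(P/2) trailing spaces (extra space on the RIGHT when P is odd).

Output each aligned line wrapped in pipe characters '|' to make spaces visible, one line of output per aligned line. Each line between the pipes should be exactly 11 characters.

Line 1: ['cold'] (min_width=4, slack=7)
Line 2: ['mineral'] (min_width=7, slack=4)
Line 3: ['structure'] (min_width=9, slack=2)
Line 4: ['valley'] (min_width=6, slack=5)
Line 5: ['south'] (min_width=5, slack=6)
Line 6: ['capture'] (min_width=7, slack=4)
Line 7: ['guitar', 'rice'] (min_width=11, slack=0)
Line 8: ['walk'] (min_width=4, slack=7)
Line 9: ['language'] (min_width=8, slack=3)
Line 10: ['end', 'top', 'or'] (min_width=10, slack=1)
Line 11: ['low'] (min_width=3, slack=8)
Line 12: ['computer'] (min_width=8, slack=3)
Line 13: ['pharmacy'] (min_width=8, slack=3)

Answer: |   cold    |
|  mineral  |
| structure |
|  valley   |
|   south   |
|  capture  |
|guitar rice|
|   walk    |
| language  |
|end top or |
|    low    |
| computer  |
| pharmacy  |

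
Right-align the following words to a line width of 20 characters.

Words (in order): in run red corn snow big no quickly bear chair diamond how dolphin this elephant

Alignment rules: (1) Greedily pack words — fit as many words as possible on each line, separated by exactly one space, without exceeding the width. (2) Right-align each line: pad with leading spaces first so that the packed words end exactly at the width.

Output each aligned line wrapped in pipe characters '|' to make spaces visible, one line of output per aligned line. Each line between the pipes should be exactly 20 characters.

Answer: |in run red corn snow|
| big no quickly bear|
|   chair diamond how|
|        dolphin this|
|            elephant|

Derivation:
Line 1: ['in', 'run', 'red', 'corn', 'snow'] (min_width=20, slack=0)
Line 2: ['big', 'no', 'quickly', 'bear'] (min_width=19, slack=1)
Line 3: ['chair', 'diamond', 'how'] (min_width=17, slack=3)
Line 4: ['dolphin', 'this'] (min_width=12, slack=8)
Line 5: ['elephant'] (min_width=8, slack=12)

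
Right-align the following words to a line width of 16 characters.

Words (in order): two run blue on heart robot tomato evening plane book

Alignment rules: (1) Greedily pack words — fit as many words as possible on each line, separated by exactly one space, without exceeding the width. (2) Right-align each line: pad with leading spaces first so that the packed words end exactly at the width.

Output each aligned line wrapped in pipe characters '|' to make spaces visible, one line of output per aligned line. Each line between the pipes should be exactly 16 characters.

Line 1: ['two', 'run', 'blue', 'on'] (min_width=15, slack=1)
Line 2: ['heart', 'robot'] (min_width=11, slack=5)
Line 3: ['tomato', 'evening'] (min_width=14, slack=2)
Line 4: ['plane', 'book'] (min_width=10, slack=6)

Answer: | two run blue on|
|     heart robot|
|  tomato evening|
|      plane book|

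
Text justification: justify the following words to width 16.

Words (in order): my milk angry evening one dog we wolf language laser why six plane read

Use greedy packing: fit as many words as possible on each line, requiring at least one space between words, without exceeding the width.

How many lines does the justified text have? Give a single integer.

Answer: 5

Derivation:
Line 1: ['my', 'milk', 'angry'] (min_width=13, slack=3)
Line 2: ['evening', 'one', 'dog'] (min_width=15, slack=1)
Line 3: ['we', 'wolf', 'language'] (min_width=16, slack=0)
Line 4: ['laser', 'why', 'six'] (min_width=13, slack=3)
Line 5: ['plane', 'read'] (min_width=10, slack=6)
Total lines: 5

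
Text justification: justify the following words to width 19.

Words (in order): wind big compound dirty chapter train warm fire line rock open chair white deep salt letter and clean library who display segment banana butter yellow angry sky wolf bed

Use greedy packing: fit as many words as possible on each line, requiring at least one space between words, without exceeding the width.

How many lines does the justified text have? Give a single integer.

Answer: 10

Derivation:
Line 1: ['wind', 'big', 'compound'] (min_width=17, slack=2)
Line 2: ['dirty', 'chapter', 'train'] (min_width=19, slack=0)
Line 3: ['warm', 'fire', 'line', 'rock'] (min_width=19, slack=0)
Line 4: ['open', 'chair', 'white'] (min_width=16, slack=3)
Line 5: ['deep', 'salt', 'letter'] (min_width=16, slack=3)
Line 6: ['and', 'clean', 'library'] (min_width=17, slack=2)
Line 7: ['who', 'display', 'segment'] (min_width=19, slack=0)
Line 8: ['banana', 'butter'] (min_width=13, slack=6)
Line 9: ['yellow', 'angry', 'sky'] (min_width=16, slack=3)
Line 10: ['wolf', 'bed'] (min_width=8, slack=11)
Total lines: 10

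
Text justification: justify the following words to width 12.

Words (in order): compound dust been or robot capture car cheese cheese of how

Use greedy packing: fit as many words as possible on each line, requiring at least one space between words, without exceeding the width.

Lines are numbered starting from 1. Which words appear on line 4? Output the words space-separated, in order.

Answer: capture car

Derivation:
Line 1: ['compound'] (min_width=8, slack=4)
Line 2: ['dust', 'been', 'or'] (min_width=12, slack=0)
Line 3: ['robot'] (min_width=5, slack=7)
Line 4: ['capture', 'car'] (min_width=11, slack=1)
Line 5: ['cheese'] (min_width=6, slack=6)
Line 6: ['cheese', 'of'] (min_width=9, slack=3)
Line 7: ['how'] (min_width=3, slack=9)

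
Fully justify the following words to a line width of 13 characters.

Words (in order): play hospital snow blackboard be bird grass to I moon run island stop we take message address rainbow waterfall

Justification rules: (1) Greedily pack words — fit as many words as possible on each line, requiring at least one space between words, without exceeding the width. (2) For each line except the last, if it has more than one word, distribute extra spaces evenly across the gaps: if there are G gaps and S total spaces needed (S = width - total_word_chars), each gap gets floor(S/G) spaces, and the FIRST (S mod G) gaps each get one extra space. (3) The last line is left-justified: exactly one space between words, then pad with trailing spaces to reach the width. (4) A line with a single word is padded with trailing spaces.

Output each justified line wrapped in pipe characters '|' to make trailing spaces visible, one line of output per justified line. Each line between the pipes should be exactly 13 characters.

Line 1: ['play', 'hospital'] (min_width=13, slack=0)
Line 2: ['snow'] (min_width=4, slack=9)
Line 3: ['blackboard', 'be'] (min_width=13, slack=0)
Line 4: ['bird', 'grass', 'to'] (min_width=13, slack=0)
Line 5: ['I', 'moon', 'run'] (min_width=10, slack=3)
Line 6: ['island', 'stop'] (min_width=11, slack=2)
Line 7: ['we', 'take'] (min_width=7, slack=6)
Line 8: ['message'] (min_width=7, slack=6)
Line 9: ['address'] (min_width=7, slack=6)
Line 10: ['rainbow'] (min_width=7, slack=6)
Line 11: ['waterfall'] (min_width=9, slack=4)

Answer: |play hospital|
|snow         |
|blackboard be|
|bird grass to|
|I   moon  run|
|island   stop|
|we       take|
|message      |
|address      |
|rainbow      |
|waterfall    |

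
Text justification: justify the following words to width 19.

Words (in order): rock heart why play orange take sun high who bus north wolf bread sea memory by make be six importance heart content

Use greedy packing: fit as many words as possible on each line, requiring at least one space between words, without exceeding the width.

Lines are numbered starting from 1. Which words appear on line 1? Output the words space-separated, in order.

Answer: rock heart why play

Derivation:
Line 1: ['rock', 'heart', 'why', 'play'] (min_width=19, slack=0)
Line 2: ['orange', 'take', 'sun'] (min_width=15, slack=4)
Line 3: ['high', 'who', 'bus', 'north'] (min_width=18, slack=1)
Line 4: ['wolf', 'bread', 'sea'] (min_width=14, slack=5)
Line 5: ['memory', 'by', 'make', 'be'] (min_width=17, slack=2)
Line 6: ['six', 'importance'] (min_width=14, slack=5)
Line 7: ['heart', 'content'] (min_width=13, slack=6)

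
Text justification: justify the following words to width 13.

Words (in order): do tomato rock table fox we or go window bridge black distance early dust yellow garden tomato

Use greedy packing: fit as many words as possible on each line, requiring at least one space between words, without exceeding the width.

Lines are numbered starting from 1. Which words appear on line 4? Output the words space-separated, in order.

Line 1: ['do', 'tomato'] (min_width=9, slack=4)
Line 2: ['rock', 'table'] (min_width=10, slack=3)
Line 3: ['fox', 'we', 'or', 'go'] (min_width=12, slack=1)
Line 4: ['window', 'bridge'] (min_width=13, slack=0)
Line 5: ['black'] (min_width=5, slack=8)
Line 6: ['distance'] (min_width=8, slack=5)
Line 7: ['early', 'dust'] (min_width=10, slack=3)
Line 8: ['yellow', 'garden'] (min_width=13, slack=0)
Line 9: ['tomato'] (min_width=6, slack=7)

Answer: window bridge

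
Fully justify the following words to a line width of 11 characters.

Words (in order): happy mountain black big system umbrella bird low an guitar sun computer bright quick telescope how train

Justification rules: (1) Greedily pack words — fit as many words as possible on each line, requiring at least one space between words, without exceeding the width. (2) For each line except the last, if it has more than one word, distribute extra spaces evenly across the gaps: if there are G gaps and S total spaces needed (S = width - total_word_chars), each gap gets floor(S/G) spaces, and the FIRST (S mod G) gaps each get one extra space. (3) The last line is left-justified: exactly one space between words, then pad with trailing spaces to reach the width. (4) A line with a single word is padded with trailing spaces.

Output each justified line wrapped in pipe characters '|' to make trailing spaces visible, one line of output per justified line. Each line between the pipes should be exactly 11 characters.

Answer: |happy      |
|mountain   |
|black   big|
|system     |
|umbrella   |
|bird low an|
|guitar  sun|
|computer   |
|bright     |
|quick      |
|telescope  |
|how train  |

Derivation:
Line 1: ['happy'] (min_width=5, slack=6)
Line 2: ['mountain'] (min_width=8, slack=3)
Line 3: ['black', 'big'] (min_width=9, slack=2)
Line 4: ['system'] (min_width=6, slack=5)
Line 5: ['umbrella'] (min_width=8, slack=3)
Line 6: ['bird', 'low', 'an'] (min_width=11, slack=0)
Line 7: ['guitar', 'sun'] (min_width=10, slack=1)
Line 8: ['computer'] (min_width=8, slack=3)
Line 9: ['bright'] (min_width=6, slack=5)
Line 10: ['quick'] (min_width=5, slack=6)
Line 11: ['telescope'] (min_width=9, slack=2)
Line 12: ['how', 'train'] (min_width=9, slack=2)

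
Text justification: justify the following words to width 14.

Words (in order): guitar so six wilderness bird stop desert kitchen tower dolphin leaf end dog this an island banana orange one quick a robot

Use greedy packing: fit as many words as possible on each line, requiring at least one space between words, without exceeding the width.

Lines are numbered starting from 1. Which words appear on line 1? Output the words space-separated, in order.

Line 1: ['guitar', 'so', 'six'] (min_width=13, slack=1)
Line 2: ['wilderness'] (min_width=10, slack=4)
Line 3: ['bird', 'stop'] (min_width=9, slack=5)
Line 4: ['desert', 'kitchen'] (min_width=14, slack=0)
Line 5: ['tower', 'dolphin'] (min_width=13, slack=1)
Line 6: ['leaf', 'end', 'dog'] (min_width=12, slack=2)
Line 7: ['this', 'an', 'island'] (min_width=14, slack=0)
Line 8: ['banana', 'orange'] (min_width=13, slack=1)
Line 9: ['one', 'quick', 'a'] (min_width=11, slack=3)
Line 10: ['robot'] (min_width=5, slack=9)

Answer: guitar so six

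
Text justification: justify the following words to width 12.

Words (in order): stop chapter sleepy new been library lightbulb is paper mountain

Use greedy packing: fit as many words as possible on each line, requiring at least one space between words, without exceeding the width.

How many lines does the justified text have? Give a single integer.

Line 1: ['stop', 'chapter'] (min_width=12, slack=0)
Line 2: ['sleepy', 'new'] (min_width=10, slack=2)
Line 3: ['been', 'library'] (min_width=12, slack=0)
Line 4: ['lightbulb', 'is'] (min_width=12, slack=0)
Line 5: ['paper'] (min_width=5, slack=7)
Line 6: ['mountain'] (min_width=8, slack=4)
Total lines: 6

Answer: 6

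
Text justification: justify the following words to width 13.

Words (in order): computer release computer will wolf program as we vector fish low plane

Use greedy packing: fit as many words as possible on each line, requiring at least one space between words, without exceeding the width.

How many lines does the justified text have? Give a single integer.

Answer: 7

Derivation:
Line 1: ['computer'] (min_width=8, slack=5)
Line 2: ['release'] (min_width=7, slack=6)
Line 3: ['computer', 'will'] (min_width=13, slack=0)
Line 4: ['wolf', 'program'] (min_width=12, slack=1)
Line 5: ['as', 'we', 'vector'] (min_width=12, slack=1)
Line 6: ['fish', 'low'] (min_width=8, slack=5)
Line 7: ['plane'] (min_width=5, slack=8)
Total lines: 7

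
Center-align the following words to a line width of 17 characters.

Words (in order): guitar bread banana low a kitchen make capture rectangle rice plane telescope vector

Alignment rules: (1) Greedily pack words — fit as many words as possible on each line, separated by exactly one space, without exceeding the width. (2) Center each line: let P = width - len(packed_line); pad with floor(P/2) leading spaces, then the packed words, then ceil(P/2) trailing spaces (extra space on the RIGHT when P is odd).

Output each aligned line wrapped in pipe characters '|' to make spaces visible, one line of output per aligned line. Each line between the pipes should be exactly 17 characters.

Answer: |  guitar bread   |
|  banana low a   |
|  kitchen make   |
|capture rectangle|
|   rice plane    |
|telescope vector |

Derivation:
Line 1: ['guitar', 'bread'] (min_width=12, slack=5)
Line 2: ['banana', 'low', 'a'] (min_width=12, slack=5)
Line 3: ['kitchen', 'make'] (min_width=12, slack=5)
Line 4: ['capture', 'rectangle'] (min_width=17, slack=0)
Line 5: ['rice', 'plane'] (min_width=10, slack=7)
Line 6: ['telescope', 'vector'] (min_width=16, slack=1)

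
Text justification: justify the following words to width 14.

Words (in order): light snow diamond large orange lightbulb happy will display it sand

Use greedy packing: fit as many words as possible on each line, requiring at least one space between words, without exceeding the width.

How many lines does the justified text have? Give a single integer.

Answer: 7

Derivation:
Line 1: ['light', 'snow'] (min_width=10, slack=4)
Line 2: ['diamond', 'large'] (min_width=13, slack=1)
Line 3: ['orange'] (min_width=6, slack=8)
Line 4: ['lightbulb'] (min_width=9, slack=5)
Line 5: ['happy', 'will'] (min_width=10, slack=4)
Line 6: ['display', 'it'] (min_width=10, slack=4)
Line 7: ['sand'] (min_width=4, slack=10)
Total lines: 7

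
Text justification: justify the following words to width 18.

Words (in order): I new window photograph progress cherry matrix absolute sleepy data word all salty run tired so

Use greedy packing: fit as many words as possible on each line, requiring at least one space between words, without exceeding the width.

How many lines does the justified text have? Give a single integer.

Answer: 7

Derivation:
Line 1: ['I', 'new', 'window'] (min_width=12, slack=6)
Line 2: ['photograph'] (min_width=10, slack=8)
Line 3: ['progress', 'cherry'] (min_width=15, slack=3)
Line 4: ['matrix', 'absolute'] (min_width=15, slack=3)
Line 5: ['sleepy', 'data', 'word'] (min_width=16, slack=2)
Line 6: ['all', 'salty', 'run'] (min_width=13, slack=5)
Line 7: ['tired', 'so'] (min_width=8, slack=10)
Total lines: 7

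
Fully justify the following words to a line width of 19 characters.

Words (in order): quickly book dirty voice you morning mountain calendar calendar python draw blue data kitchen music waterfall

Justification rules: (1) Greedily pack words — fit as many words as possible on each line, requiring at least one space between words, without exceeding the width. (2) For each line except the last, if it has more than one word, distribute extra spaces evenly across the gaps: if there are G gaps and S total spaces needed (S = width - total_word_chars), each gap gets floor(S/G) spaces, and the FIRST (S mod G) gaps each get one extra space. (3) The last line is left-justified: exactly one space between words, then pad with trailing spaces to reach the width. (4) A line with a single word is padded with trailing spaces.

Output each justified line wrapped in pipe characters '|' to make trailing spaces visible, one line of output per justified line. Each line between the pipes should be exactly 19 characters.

Answer: |quickly  book dirty|
|voice  you  morning|
|mountain   calendar|
|calendar     python|
|draw    blue   data|
|kitchen       music|
|waterfall          |

Derivation:
Line 1: ['quickly', 'book', 'dirty'] (min_width=18, slack=1)
Line 2: ['voice', 'you', 'morning'] (min_width=17, slack=2)
Line 3: ['mountain', 'calendar'] (min_width=17, slack=2)
Line 4: ['calendar', 'python'] (min_width=15, slack=4)
Line 5: ['draw', 'blue', 'data'] (min_width=14, slack=5)
Line 6: ['kitchen', 'music'] (min_width=13, slack=6)
Line 7: ['waterfall'] (min_width=9, slack=10)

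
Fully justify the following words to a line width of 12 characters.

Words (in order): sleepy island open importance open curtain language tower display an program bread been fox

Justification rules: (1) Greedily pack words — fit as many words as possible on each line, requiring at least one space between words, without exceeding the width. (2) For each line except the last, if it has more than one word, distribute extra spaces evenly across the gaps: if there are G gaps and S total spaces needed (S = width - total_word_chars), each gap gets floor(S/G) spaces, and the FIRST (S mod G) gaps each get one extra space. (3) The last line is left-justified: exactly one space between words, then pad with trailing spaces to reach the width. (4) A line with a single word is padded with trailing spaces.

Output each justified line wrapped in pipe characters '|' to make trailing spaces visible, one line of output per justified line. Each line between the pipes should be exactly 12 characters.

Line 1: ['sleepy'] (min_width=6, slack=6)
Line 2: ['island', 'open'] (min_width=11, slack=1)
Line 3: ['importance'] (min_width=10, slack=2)
Line 4: ['open', 'curtain'] (min_width=12, slack=0)
Line 5: ['language'] (min_width=8, slack=4)
Line 6: ['tower'] (min_width=5, slack=7)
Line 7: ['display', 'an'] (min_width=10, slack=2)
Line 8: ['program'] (min_width=7, slack=5)
Line 9: ['bread', 'been'] (min_width=10, slack=2)
Line 10: ['fox'] (min_width=3, slack=9)

Answer: |sleepy      |
|island  open|
|importance  |
|open curtain|
|language    |
|tower       |
|display   an|
|program     |
|bread   been|
|fox         |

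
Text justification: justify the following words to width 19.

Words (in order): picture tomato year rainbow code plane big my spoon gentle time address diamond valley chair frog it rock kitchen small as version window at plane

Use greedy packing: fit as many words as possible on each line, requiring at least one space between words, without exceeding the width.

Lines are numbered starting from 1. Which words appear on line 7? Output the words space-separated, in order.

Line 1: ['picture', 'tomato', 'year'] (min_width=19, slack=0)
Line 2: ['rainbow', 'code', 'plane'] (min_width=18, slack=1)
Line 3: ['big', 'my', 'spoon', 'gentle'] (min_width=19, slack=0)
Line 4: ['time', 'address'] (min_width=12, slack=7)
Line 5: ['diamond', 'valley'] (min_width=14, slack=5)
Line 6: ['chair', 'frog', 'it', 'rock'] (min_width=18, slack=1)
Line 7: ['kitchen', 'small', 'as'] (min_width=16, slack=3)
Line 8: ['version', 'window', 'at'] (min_width=17, slack=2)
Line 9: ['plane'] (min_width=5, slack=14)

Answer: kitchen small as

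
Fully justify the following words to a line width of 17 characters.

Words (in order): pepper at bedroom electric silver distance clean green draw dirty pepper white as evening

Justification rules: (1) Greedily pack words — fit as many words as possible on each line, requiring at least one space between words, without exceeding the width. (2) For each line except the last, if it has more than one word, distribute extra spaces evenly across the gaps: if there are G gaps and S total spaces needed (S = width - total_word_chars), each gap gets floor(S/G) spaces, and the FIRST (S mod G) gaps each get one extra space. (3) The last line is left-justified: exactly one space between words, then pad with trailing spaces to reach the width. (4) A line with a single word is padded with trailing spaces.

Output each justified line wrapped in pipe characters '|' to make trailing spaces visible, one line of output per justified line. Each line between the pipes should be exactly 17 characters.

Line 1: ['pepper', 'at', 'bedroom'] (min_width=17, slack=0)
Line 2: ['electric', 'silver'] (min_width=15, slack=2)
Line 3: ['distance', 'clean'] (min_width=14, slack=3)
Line 4: ['green', 'draw', 'dirty'] (min_width=16, slack=1)
Line 5: ['pepper', 'white', 'as'] (min_width=15, slack=2)
Line 6: ['evening'] (min_width=7, slack=10)

Answer: |pepper at bedroom|
|electric   silver|
|distance    clean|
|green  draw dirty|
|pepper  white  as|
|evening          |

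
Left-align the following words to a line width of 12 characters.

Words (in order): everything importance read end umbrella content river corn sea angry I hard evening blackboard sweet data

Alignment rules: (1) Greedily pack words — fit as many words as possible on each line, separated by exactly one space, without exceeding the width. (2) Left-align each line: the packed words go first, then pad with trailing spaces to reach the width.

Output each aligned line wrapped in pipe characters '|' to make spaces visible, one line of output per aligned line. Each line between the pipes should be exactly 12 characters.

Answer: |everything  |
|importance  |
|read end    |
|umbrella    |
|content     |
|river corn  |
|sea angry I |
|hard evening|
|blackboard  |
|sweet data  |

Derivation:
Line 1: ['everything'] (min_width=10, slack=2)
Line 2: ['importance'] (min_width=10, slack=2)
Line 3: ['read', 'end'] (min_width=8, slack=4)
Line 4: ['umbrella'] (min_width=8, slack=4)
Line 5: ['content'] (min_width=7, slack=5)
Line 6: ['river', 'corn'] (min_width=10, slack=2)
Line 7: ['sea', 'angry', 'I'] (min_width=11, slack=1)
Line 8: ['hard', 'evening'] (min_width=12, slack=0)
Line 9: ['blackboard'] (min_width=10, slack=2)
Line 10: ['sweet', 'data'] (min_width=10, slack=2)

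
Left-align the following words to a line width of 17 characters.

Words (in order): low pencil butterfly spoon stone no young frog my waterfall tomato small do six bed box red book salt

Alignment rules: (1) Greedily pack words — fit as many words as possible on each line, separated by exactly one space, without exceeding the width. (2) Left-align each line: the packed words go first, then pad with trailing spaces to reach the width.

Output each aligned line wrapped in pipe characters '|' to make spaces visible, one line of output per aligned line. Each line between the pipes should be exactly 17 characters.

Line 1: ['low', 'pencil'] (min_width=10, slack=7)
Line 2: ['butterfly', 'spoon'] (min_width=15, slack=2)
Line 3: ['stone', 'no', 'young'] (min_width=14, slack=3)
Line 4: ['frog', 'my', 'waterfall'] (min_width=17, slack=0)
Line 5: ['tomato', 'small', 'do'] (min_width=15, slack=2)
Line 6: ['six', 'bed', 'box', 'red'] (min_width=15, slack=2)
Line 7: ['book', 'salt'] (min_width=9, slack=8)

Answer: |low pencil       |
|butterfly spoon  |
|stone no young   |
|frog my waterfall|
|tomato small do  |
|six bed box red  |
|book salt        |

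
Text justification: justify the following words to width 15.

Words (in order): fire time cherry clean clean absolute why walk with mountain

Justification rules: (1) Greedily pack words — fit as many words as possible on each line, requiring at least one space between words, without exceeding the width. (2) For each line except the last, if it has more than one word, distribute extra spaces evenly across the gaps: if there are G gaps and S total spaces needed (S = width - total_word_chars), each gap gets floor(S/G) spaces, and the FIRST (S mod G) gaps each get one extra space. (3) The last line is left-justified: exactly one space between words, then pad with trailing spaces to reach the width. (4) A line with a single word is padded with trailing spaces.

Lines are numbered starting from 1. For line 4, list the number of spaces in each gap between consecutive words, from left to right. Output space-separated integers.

Answer: 2 2

Derivation:
Line 1: ['fire', 'time'] (min_width=9, slack=6)
Line 2: ['cherry', 'clean'] (min_width=12, slack=3)
Line 3: ['clean', 'absolute'] (min_width=14, slack=1)
Line 4: ['why', 'walk', 'with'] (min_width=13, slack=2)
Line 5: ['mountain'] (min_width=8, slack=7)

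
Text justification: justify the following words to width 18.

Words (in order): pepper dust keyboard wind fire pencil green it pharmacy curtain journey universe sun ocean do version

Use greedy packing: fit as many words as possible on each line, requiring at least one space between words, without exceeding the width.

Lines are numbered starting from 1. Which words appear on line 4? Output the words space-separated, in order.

Line 1: ['pepper', 'dust'] (min_width=11, slack=7)
Line 2: ['keyboard', 'wind', 'fire'] (min_width=18, slack=0)
Line 3: ['pencil', 'green', 'it'] (min_width=15, slack=3)
Line 4: ['pharmacy', 'curtain'] (min_width=16, slack=2)
Line 5: ['journey', 'universe'] (min_width=16, slack=2)
Line 6: ['sun', 'ocean', 'do'] (min_width=12, slack=6)
Line 7: ['version'] (min_width=7, slack=11)

Answer: pharmacy curtain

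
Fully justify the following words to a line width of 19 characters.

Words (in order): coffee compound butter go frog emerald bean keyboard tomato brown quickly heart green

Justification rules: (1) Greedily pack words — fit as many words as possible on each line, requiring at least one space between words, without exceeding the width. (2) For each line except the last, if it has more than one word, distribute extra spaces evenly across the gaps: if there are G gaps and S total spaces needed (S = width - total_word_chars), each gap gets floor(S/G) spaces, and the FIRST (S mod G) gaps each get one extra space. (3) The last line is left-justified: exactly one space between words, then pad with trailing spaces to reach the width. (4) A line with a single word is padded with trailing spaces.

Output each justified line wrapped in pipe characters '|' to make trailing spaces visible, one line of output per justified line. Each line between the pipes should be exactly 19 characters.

Line 1: ['coffee', 'compound'] (min_width=15, slack=4)
Line 2: ['butter', 'go', 'frog'] (min_width=14, slack=5)
Line 3: ['emerald', 'bean'] (min_width=12, slack=7)
Line 4: ['keyboard', 'tomato'] (min_width=15, slack=4)
Line 5: ['brown', 'quickly', 'heart'] (min_width=19, slack=0)
Line 6: ['green'] (min_width=5, slack=14)

Answer: |coffee     compound|
|butter    go   frog|
|emerald        bean|
|keyboard     tomato|
|brown quickly heart|
|green              |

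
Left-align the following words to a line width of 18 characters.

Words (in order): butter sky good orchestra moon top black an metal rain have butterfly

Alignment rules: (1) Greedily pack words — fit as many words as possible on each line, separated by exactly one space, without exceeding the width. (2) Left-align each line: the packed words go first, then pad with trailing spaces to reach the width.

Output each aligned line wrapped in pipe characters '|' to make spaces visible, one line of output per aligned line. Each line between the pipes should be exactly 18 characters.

Answer: |butter sky good   |
|orchestra moon top|
|black an metal    |
|rain have         |
|butterfly         |

Derivation:
Line 1: ['butter', 'sky', 'good'] (min_width=15, slack=3)
Line 2: ['orchestra', 'moon', 'top'] (min_width=18, slack=0)
Line 3: ['black', 'an', 'metal'] (min_width=14, slack=4)
Line 4: ['rain', 'have'] (min_width=9, slack=9)
Line 5: ['butterfly'] (min_width=9, slack=9)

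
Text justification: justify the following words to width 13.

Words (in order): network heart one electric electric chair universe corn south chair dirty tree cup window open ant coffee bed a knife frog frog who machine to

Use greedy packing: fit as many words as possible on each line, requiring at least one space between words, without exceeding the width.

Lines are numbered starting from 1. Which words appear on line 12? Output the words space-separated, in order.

Answer: frog who

Derivation:
Line 1: ['network', 'heart'] (min_width=13, slack=0)
Line 2: ['one', 'electric'] (min_width=12, slack=1)
Line 3: ['electric'] (min_width=8, slack=5)
Line 4: ['chair'] (min_width=5, slack=8)
Line 5: ['universe', 'corn'] (min_width=13, slack=0)
Line 6: ['south', 'chair'] (min_width=11, slack=2)
Line 7: ['dirty', 'tree'] (min_width=10, slack=3)
Line 8: ['cup', 'window'] (min_width=10, slack=3)
Line 9: ['open', 'ant'] (min_width=8, slack=5)
Line 10: ['coffee', 'bed', 'a'] (min_width=12, slack=1)
Line 11: ['knife', 'frog'] (min_width=10, slack=3)
Line 12: ['frog', 'who'] (min_width=8, slack=5)
Line 13: ['machine', 'to'] (min_width=10, slack=3)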